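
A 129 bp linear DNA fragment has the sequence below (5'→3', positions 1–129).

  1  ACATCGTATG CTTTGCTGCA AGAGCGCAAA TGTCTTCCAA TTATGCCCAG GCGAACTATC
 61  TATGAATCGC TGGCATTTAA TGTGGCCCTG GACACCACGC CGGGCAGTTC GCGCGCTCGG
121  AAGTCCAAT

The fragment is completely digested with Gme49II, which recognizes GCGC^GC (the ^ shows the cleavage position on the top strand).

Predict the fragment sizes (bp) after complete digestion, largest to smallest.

114, 15 bp

The Gme49II site (GCGCGC) starts at position 111.
Gme49II cuts after base 4 of each site, so after position 114.
Linear molecule, 1 cut → 2 fragments:
  1–114 → 114 bp
  115–129 → 15 bp
Sorted largest to smallest: 114, 15 bp.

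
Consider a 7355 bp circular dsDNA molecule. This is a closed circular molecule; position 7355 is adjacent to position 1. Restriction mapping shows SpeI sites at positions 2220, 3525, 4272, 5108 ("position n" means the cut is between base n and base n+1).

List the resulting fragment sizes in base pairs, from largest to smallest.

Circular molecule, 4 cuts → 4 fragments:
  3525 − 2220 = 1305 bp
  4272 − 3525 = 747 bp
  5108 − 4272 = 836 bp
  wrap: 7355 − 5108 + 2220 = 4467 bp
Sorted largest to smallest: 4467, 1305, 836, 747 bp.

4467, 1305, 836, 747 bp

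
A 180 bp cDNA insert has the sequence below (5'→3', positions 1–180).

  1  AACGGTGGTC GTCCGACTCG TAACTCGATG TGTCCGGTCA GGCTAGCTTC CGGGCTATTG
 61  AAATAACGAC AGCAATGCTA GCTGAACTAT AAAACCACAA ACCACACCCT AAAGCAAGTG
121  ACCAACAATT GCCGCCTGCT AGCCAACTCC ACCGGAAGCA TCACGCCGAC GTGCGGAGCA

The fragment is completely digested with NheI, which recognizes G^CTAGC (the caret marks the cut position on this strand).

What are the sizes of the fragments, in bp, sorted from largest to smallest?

61, 42, 42, 35 bp

NheI sites (GCTAGC) start at positions 42, 77, 138.
NheI cuts after the first base of each site, so after positions 42, 77, 138.
Linear molecule, 3 cuts → 4 fragments:
  1–42 → 42 bp
  43–77 → 35 bp
  78–138 → 61 bp
  139–180 → 42 bp
Sorted largest to smallest: 61, 42, 42, 35 bp.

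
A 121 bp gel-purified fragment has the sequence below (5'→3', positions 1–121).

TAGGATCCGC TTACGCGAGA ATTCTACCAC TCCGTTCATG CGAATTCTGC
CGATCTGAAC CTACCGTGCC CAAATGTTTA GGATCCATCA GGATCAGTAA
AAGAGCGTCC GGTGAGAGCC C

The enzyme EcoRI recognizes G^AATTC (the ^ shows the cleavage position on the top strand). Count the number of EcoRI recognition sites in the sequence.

2

GAATTC occurs starting at positions 19, 42.
EcoRI cuts at 2 sites.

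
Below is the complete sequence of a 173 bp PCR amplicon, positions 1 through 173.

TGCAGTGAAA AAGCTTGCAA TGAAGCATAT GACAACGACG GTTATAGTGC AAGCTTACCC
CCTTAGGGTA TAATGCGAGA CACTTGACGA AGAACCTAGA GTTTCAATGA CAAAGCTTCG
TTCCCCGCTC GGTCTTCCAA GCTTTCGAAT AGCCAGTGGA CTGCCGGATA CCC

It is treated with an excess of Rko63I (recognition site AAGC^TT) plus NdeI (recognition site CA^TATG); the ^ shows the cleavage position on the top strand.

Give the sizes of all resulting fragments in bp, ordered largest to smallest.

62, 31, 27, 26, 14, 13 bp

Rko63I sites (AAGCTT) start at positions 11, 51, 113, 139.
Rko63I cuts after base 4 of each site, so after positions 14, 54, 116, 142.
The NdeI site (CATATG) starts at position 26.
NdeI cuts after base 2 of each site, so after position 27.
Combined cut positions: 14, 27, 54, 116, 142.
Linear molecule, 5 cuts → 6 fragments:
  1–14 → 14 bp
  15–27 → 13 bp
  28–54 → 27 bp
  55–116 → 62 bp
  117–142 → 26 bp
  143–173 → 31 bp
Sorted largest to smallest: 62, 31, 27, 26, 14, 13 bp.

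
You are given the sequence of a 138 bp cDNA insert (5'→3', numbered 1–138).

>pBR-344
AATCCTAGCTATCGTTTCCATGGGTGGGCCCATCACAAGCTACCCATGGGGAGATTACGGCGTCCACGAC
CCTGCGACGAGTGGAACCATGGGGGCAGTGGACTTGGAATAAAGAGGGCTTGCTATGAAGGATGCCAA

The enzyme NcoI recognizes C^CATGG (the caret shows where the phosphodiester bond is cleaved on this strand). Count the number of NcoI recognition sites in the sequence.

3

CCATGG occurs starting at positions 18, 44, 87.
NcoI cuts at 3 sites.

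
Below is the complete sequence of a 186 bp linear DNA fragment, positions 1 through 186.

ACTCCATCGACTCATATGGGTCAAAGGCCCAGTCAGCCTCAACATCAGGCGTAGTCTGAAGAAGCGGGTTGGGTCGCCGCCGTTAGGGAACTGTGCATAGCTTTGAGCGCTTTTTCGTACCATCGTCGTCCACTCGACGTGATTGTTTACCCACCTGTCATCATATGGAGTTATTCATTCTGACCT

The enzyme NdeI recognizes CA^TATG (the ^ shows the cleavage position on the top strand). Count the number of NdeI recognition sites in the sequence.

CATATG occurs starting at positions 13, 162.
NdeI cuts at 2 sites.

2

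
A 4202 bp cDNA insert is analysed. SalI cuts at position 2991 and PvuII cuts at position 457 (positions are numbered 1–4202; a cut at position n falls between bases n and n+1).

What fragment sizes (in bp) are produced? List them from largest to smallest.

Combined cut positions (sorted): 457, 2991.
Linear molecule, 2 cuts → 3 fragments:
  457 − 0 = 457 bp
  2991 − 457 = 2534 bp
  4202 − 2991 = 1211 bp
Sorted largest to smallest: 2534, 1211, 457 bp.

2534, 1211, 457 bp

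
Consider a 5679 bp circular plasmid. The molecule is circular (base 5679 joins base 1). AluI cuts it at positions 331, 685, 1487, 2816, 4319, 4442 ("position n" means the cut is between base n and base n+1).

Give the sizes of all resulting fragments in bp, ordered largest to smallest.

Circular molecule, 6 cuts → 6 fragments:
  685 − 331 = 354 bp
  1487 − 685 = 802 bp
  2816 − 1487 = 1329 bp
  4319 − 2816 = 1503 bp
  4442 − 4319 = 123 bp
  wrap: 5679 − 4442 + 331 = 1568 bp
Sorted largest to smallest: 1568, 1503, 1329, 802, 354, 123 bp.

1568, 1503, 1329, 802, 354, 123 bp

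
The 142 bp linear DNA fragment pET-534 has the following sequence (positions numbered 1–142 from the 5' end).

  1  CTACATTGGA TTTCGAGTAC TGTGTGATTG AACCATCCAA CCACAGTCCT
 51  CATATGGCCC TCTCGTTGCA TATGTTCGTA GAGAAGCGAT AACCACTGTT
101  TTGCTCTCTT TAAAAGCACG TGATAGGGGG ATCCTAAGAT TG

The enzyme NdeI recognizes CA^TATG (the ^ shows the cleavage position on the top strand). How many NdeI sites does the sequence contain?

CATATG occurs starting at positions 51, 69.
NdeI cuts at 2 sites.

2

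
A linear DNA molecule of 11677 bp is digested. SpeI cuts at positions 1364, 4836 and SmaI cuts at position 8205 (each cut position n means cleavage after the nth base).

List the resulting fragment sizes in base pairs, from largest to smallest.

Combined cut positions (sorted): 1364, 4836, 8205.
Linear molecule, 3 cuts → 4 fragments:
  1364 − 0 = 1364 bp
  4836 − 1364 = 3472 bp
  8205 − 4836 = 3369 bp
  11677 − 8205 = 3472 bp
Sorted largest to smallest: 3472, 3472, 3369, 1364 bp.

3472, 3472, 3369, 1364 bp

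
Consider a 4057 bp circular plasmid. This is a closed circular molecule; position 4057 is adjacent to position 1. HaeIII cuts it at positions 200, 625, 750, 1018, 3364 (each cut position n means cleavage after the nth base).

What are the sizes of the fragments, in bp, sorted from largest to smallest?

2346, 893, 425, 268, 125 bp

Circular molecule, 5 cuts → 5 fragments:
  625 − 200 = 425 bp
  750 − 625 = 125 bp
  1018 − 750 = 268 bp
  3364 − 1018 = 2346 bp
  wrap: 4057 − 3364 + 200 = 893 bp
Sorted largest to smallest: 2346, 893, 425, 268, 125 bp.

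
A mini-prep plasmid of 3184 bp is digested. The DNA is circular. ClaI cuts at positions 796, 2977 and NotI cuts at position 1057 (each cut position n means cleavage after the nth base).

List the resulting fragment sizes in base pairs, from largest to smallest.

1920, 1003, 261 bp

Combined cut positions (sorted): 796, 1057, 2977.
Circular molecule, 3 cuts → 3 fragments:
  1057 − 796 = 261 bp
  2977 − 1057 = 1920 bp
  wrap: 3184 − 2977 + 796 = 1003 bp
Sorted largest to smallest: 1920, 1003, 261 bp.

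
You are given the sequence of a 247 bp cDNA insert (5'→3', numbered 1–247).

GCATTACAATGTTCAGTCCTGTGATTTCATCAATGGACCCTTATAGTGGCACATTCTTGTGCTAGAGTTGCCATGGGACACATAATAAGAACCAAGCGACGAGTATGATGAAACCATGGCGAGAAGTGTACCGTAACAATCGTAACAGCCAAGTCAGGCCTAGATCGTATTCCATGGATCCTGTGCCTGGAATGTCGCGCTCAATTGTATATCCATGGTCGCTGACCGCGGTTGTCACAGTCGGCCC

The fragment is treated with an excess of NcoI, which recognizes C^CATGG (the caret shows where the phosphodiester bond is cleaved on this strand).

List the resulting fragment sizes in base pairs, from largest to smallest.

NcoI sites (CCATGG) start at positions 71, 114, 172, 213.
NcoI cuts after the first base of each site, so after positions 71, 114, 172, 213.
Linear molecule, 4 cuts → 5 fragments:
  1–71 → 71 bp
  72–114 → 43 bp
  115–172 → 58 bp
  173–213 → 41 bp
  214–247 → 34 bp
Sorted largest to smallest: 71, 58, 43, 41, 34 bp.

71, 58, 43, 41, 34 bp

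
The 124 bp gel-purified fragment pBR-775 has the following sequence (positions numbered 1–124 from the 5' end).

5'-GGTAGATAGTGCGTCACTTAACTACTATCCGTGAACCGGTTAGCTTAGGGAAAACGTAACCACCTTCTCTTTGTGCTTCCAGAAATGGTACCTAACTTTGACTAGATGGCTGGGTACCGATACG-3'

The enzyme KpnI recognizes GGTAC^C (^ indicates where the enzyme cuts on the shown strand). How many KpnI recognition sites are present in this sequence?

2

GGTACC occurs starting at positions 87, 113.
KpnI cuts at 2 sites.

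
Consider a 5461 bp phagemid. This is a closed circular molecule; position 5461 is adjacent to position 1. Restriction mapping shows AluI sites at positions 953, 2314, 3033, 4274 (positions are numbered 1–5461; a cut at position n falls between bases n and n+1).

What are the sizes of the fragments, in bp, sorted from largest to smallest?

Circular molecule, 4 cuts → 4 fragments:
  2314 − 953 = 1361 bp
  3033 − 2314 = 719 bp
  4274 − 3033 = 1241 bp
  wrap: 5461 − 4274 + 953 = 2140 bp
Sorted largest to smallest: 2140, 1361, 1241, 719 bp.

2140, 1361, 1241, 719 bp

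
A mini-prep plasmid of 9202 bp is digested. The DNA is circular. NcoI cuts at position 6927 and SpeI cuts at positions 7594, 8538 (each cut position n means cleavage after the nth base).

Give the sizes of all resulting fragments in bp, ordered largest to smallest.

7591, 944, 667 bp

Combined cut positions (sorted): 6927, 7594, 8538.
Circular molecule, 3 cuts → 3 fragments:
  7594 − 6927 = 667 bp
  8538 − 7594 = 944 bp
  wrap: 9202 − 8538 + 6927 = 7591 bp
Sorted largest to smallest: 7591, 944, 667 bp.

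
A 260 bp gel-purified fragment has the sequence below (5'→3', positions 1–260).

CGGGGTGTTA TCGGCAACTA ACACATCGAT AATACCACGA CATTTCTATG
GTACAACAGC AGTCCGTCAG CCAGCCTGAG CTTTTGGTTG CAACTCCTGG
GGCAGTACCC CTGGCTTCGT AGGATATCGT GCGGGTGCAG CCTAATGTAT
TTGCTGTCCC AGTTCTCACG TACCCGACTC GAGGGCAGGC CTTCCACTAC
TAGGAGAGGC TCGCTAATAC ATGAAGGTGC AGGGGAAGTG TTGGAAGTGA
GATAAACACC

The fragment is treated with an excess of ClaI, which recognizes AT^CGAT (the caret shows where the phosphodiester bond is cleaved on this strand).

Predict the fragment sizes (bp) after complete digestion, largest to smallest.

234, 26 bp

The ClaI site (ATCGAT) starts at position 25.
ClaI cuts after base 2 of each site, so after position 26.
Linear molecule, 1 cut → 2 fragments:
  1–26 → 26 bp
  27–260 → 234 bp
Sorted largest to smallest: 234, 26 bp.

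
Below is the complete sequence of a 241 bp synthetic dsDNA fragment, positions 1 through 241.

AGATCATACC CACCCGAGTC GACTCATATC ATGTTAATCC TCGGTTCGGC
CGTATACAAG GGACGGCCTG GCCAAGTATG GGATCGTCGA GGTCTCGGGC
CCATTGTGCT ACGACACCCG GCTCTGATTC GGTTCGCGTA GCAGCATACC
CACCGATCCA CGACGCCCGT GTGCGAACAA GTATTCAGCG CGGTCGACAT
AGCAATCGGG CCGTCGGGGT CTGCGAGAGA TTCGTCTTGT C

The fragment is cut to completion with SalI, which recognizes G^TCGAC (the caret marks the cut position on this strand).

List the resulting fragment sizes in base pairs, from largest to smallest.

SalI sites (GTCGAC) start at positions 18, 193.
SalI cuts after the first base of each site, so after positions 18, 193.
Linear molecule, 2 cuts → 3 fragments:
  1–18 → 18 bp
  19–193 → 175 bp
  194–241 → 48 bp
Sorted largest to smallest: 175, 48, 18 bp.

175, 48, 18 bp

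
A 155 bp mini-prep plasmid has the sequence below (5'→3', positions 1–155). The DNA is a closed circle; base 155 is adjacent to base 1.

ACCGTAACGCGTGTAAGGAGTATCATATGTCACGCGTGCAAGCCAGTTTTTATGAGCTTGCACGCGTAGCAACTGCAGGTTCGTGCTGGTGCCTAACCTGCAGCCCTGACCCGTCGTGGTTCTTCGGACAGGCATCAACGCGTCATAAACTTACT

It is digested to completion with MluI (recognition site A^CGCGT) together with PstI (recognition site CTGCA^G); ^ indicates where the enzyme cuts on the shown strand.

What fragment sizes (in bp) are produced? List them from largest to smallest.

MluI sites (ACGCGT) start at positions 7, 32, 62, 138.
MluI cuts after the first base of each site, so after positions 7, 32, 62, 138.
PstI sites (CTGCAG) start at positions 73, 98.
PstI cuts after base 5 of each site (before the last base), so after positions 77, 102.
Combined cut positions: 7, 32, 62, 77, 102, 138.
Circular molecule, 6 cuts → 6 fragments:
  8–32 → 25 bp
  33–62 → 30 bp
  63–77 → 15 bp
  78–102 → 25 bp
  103–138 → 36 bp
  139–155 then 1–7 → 17 + 7 = 24 bp
Sorted largest to smallest: 36, 30, 25, 25, 24, 15 bp.

36, 30, 25, 25, 24, 15 bp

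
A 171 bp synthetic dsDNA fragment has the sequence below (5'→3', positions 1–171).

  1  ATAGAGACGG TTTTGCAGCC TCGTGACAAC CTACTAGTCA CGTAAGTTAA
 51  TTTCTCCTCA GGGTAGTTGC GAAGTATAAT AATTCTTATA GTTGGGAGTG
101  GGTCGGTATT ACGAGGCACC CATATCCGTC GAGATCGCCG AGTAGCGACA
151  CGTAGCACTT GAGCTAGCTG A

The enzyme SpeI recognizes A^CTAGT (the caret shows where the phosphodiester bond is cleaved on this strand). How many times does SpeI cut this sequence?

1

ACTAGT occurs starting at position 33.
SpeI cuts at 1 site.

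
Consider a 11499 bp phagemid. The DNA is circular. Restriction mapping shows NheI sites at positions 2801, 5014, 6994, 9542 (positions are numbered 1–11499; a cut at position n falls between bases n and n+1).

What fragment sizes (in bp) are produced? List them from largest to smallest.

4758, 2548, 2213, 1980 bp

Circular molecule, 4 cuts → 4 fragments:
  5014 − 2801 = 2213 bp
  6994 − 5014 = 1980 bp
  9542 − 6994 = 2548 bp
  wrap: 11499 − 9542 + 2801 = 4758 bp
Sorted largest to smallest: 4758, 2548, 2213, 1980 bp.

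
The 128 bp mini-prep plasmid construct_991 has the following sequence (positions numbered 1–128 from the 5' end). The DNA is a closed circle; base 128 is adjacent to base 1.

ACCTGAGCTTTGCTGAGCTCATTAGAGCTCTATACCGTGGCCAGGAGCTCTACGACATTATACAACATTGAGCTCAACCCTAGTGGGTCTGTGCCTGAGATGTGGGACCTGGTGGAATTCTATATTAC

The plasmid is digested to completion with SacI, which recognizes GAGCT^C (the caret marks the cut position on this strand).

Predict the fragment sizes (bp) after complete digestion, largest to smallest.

SacI sites (GAGCTC) start at positions 15, 25, 45, 70.
SacI cuts after base 5 of each site (before the last base), so after positions 19, 29, 49, 74.
Circular molecule, 4 cuts → 4 fragments:
  20–29 → 10 bp
  30–49 → 20 bp
  50–74 → 25 bp
  75–128 then 1–19 → 54 + 19 = 73 bp
Sorted largest to smallest: 73, 25, 20, 10 bp.

73, 25, 20, 10 bp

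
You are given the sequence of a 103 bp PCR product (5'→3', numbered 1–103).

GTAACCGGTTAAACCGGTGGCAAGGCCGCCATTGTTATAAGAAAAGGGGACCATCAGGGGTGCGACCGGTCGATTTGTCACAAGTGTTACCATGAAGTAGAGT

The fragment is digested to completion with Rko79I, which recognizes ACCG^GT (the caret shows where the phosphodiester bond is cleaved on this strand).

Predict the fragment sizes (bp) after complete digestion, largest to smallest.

Rko79I sites (ACCGGT) start at positions 4, 13, 65.
Rko79I cuts after base 4 of each site, so after positions 7, 16, 68.
Linear molecule, 3 cuts → 4 fragments:
  1–7 → 7 bp
  8–16 → 9 bp
  17–68 → 52 bp
  69–103 → 35 bp
Sorted largest to smallest: 52, 35, 9, 7 bp.

52, 35, 9, 7 bp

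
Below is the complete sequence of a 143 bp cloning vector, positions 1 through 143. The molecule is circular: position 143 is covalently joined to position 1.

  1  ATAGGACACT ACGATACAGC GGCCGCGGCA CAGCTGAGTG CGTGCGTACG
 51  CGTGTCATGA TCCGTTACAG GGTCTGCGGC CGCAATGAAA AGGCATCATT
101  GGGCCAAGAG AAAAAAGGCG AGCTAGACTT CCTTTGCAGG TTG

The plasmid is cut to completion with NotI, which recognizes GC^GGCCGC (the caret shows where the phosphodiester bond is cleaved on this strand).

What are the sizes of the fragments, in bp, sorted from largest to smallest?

NotI sites (GCGGCCGC) start at positions 19, 76.
NotI cuts after base 2 of each site, so after positions 20, 77.
Circular molecule, 2 cuts → 2 fragments:
  21–77 → 57 bp
  78–143 then 1–20 → 66 + 20 = 86 bp
Sorted largest to smallest: 86, 57 bp.

86, 57 bp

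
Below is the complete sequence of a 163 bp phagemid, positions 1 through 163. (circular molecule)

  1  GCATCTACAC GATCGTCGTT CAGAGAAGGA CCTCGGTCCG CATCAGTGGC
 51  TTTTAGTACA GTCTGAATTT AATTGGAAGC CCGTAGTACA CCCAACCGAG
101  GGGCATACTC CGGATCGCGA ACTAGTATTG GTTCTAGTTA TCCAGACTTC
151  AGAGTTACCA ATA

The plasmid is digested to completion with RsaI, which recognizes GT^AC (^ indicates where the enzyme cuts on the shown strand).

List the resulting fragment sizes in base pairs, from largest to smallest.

RsaI sites (GTAC) start at positions 56, 86.
RsaI cuts after base 2 of each site, so after positions 57, 87.
Circular molecule, 2 cuts → 2 fragments:
  58–87 → 30 bp
  88–163 then 1–57 → 76 + 57 = 133 bp
Sorted largest to smallest: 133, 30 bp.

133, 30 bp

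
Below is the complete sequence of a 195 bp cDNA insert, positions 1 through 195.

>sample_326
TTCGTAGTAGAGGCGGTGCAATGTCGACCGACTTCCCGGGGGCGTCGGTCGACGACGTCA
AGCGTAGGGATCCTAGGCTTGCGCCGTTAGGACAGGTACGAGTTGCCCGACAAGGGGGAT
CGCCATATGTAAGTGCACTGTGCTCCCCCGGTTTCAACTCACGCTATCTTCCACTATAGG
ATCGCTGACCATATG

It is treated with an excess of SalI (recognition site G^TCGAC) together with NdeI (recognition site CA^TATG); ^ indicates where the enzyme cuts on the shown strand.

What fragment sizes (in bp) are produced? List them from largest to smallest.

SalI sites (GTCGAC) start at positions 23, 48.
SalI cuts after the first base of each site, so after positions 23, 48.
NdeI sites (CATATG) start at positions 124, 190.
NdeI cuts after base 2 of each site, so after positions 125, 191.
Combined cut positions: 23, 48, 125, 191.
Linear molecule, 4 cuts → 5 fragments:
  1–23 → 23 bp
  24–48 → 25 bp
  49–125 → 77 bp
  126–191 → 66 bp
  192–195 → 4 bp
Sorted largest to smallest: 77, 66, 25, 23, 4 bp.

77, 66, 25, 23, 4 bp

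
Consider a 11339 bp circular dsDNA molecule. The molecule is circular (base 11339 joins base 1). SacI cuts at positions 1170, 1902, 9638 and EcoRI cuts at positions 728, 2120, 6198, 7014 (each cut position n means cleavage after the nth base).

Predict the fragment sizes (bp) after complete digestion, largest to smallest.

Combined cut positions (sorted): 728, 1170, 1902, 2120, 6198, 7014, 9638.
Circular molecule, 7 cuts → 7 fragments:
  1170 − 728 = 442 bp
  1902 − 1170 = 732 bp
  2120 − 1902 = 218 bp
  6198 − 2120 = 4078 bp
  7014 − 6198 = 816 bp
  9638 − 7014 = 2624 bp
  wrap: 11339 − 9638 + 728 = 2429 bp
Sorted largest to smallest: 4078, 2624, 2429, 816, 732, 442, 218 bp.

4078, 2624, 2429, 816, 732, 442, 218 bp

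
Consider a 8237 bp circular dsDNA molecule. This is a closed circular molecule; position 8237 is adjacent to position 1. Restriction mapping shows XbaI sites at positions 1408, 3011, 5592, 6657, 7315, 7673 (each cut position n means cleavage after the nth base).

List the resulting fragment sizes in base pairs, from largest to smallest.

Circular molecule, 6 cuts → 6 fragments:
  3011 − 1408 = 1603 bp
  5592 − 3011 = 2581 bp
  6657 − 5592 = 1065 bp
  7315 − 6657 = 658 bp
  7673 − 7315 = 358 bp
  wrap: 8237 − 7673 + 1408 = 1972 bp
Sorted largest to smallest: 2581, 1972, 1603, 1065, 658, 358 bp.

2581, 1972, 1603, 1065, 658, 358 bp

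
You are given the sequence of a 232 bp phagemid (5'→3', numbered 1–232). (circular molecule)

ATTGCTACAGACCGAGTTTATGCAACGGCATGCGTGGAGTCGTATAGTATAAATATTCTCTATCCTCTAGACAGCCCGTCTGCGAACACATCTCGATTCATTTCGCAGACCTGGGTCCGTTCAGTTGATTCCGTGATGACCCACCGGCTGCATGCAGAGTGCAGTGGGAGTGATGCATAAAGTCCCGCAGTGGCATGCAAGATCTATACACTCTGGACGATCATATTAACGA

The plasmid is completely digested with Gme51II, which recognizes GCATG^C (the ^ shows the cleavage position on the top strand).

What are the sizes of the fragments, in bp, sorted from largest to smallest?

Gme51II sites (GCATGC) start at positions 28, 150, 193.
Gme51II cuts after base 5 of each site (before the last base), so after positions 32, 154, 197.
Circular molecule, 3 cuts → 3 fragments:
  33–154 → 122 bp
  155–197 → 43 bp
  198–232 then 1–32 → 35 + 32 = 67 bp
Sorted largest to smallest: 122, 67, 43 bp.

122, 67, 43 bp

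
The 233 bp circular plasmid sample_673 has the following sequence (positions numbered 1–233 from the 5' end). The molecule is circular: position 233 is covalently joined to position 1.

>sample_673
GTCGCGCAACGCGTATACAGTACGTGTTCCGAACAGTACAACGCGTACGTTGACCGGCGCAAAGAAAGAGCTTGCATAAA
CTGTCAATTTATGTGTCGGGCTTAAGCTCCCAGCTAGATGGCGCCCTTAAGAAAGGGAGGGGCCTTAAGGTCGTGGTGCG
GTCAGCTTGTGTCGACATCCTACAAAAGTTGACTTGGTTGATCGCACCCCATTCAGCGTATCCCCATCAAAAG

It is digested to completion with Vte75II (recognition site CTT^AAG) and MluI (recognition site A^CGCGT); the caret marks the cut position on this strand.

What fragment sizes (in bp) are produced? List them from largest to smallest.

Vte75II sites (CTTAAG) start at positions 101, 126, 144.
Vte75II cuts after base 3 of each site, so after positions 103, 128, 146.
MluI sites (ACGCGT) start at positions 9, 41.
MluI cuts after the first base of each site, so after positions 9, 41.
Combined cut positions: 9, 41, 103, 128, 146.
Circular molecule, 5 cuts → 5 fragments:
  10–41 → 32 bp
  42–103 → 62 bp
  104–128 → 25 bp
  129–146 → 18 bp
  147–233 then 1–9 → 87 + 9 = 96 bp
Sorted largest to smallest: 96, 62, 32, 25, 18 bp.

96, 62, 32, 25, 18 bp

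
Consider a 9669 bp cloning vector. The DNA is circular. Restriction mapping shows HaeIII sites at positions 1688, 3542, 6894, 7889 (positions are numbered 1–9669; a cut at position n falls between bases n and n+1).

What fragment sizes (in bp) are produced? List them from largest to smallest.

3468, 3352, 1854, 995 bp

Circular molecule, 4 cuts → 4 fragments:
  3542 − 1688 = 1854 bp
  6894 − 3542 = 3352 bp
  7889 − 6894 = 995 bp
  wrap: 9669 − 7889 + 1688 = 3468 bp
Sorted largest to smallest: 3468, 3352, 1854, 995 bp.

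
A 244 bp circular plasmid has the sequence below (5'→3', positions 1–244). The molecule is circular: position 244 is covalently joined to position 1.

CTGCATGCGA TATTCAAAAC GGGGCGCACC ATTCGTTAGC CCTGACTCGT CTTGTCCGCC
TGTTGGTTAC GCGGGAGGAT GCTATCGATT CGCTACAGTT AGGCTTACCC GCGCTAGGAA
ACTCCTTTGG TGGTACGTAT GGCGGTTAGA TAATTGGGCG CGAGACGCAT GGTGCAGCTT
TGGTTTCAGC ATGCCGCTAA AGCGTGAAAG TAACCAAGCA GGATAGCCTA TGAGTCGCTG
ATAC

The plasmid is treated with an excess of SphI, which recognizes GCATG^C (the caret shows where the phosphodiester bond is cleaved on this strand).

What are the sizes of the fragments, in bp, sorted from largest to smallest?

186, 58 bp

SphI sites (GCATGC) start at positions 3, 189.
SphI cuts after base 5 of each site (before the last base), so after positions 7, 193.
Circular molecule, 2 cuts → 2 fragments:
  8–193 → 186 bp
  194–244 then 1–7 → 51 + 7 = 58 bp
Sorted largest to smallest: 186, 58 bp.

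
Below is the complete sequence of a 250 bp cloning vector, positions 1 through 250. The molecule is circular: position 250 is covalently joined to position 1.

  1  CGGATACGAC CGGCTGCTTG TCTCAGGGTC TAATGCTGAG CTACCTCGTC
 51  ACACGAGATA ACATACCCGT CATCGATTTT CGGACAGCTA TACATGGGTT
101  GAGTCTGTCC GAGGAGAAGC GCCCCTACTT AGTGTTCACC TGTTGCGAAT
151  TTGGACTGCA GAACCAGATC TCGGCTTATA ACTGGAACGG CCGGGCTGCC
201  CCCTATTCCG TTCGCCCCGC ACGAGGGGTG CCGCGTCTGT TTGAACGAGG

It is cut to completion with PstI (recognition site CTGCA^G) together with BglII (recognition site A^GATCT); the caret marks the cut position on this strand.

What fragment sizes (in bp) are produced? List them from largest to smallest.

244, 6 bp

The PstI site (CTGCAG) starts at position 156.
PstI cuts after base 5 of each site (before the last base), so after position 160.
The BglII site (AGATCT) starts at position 166.
BglII cuts after the first base of each site, so after position 166.
Combined cut positions: 160, 166.
Circular molecule, 2 cuts → 2 fragments:
  161–166 → 6 bp
  167–250 then 1–160 → 84 + 160 = 244 bp
Sorted largest to smallest: 244, 6 bp.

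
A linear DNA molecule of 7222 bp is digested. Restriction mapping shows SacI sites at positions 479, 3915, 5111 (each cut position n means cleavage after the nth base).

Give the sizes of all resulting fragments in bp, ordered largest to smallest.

Linear molecule, 3 cuts → 4 fragments:
  479 − 0 = 479 bp
  3915 − 479 = 3436 bp
  5111 − 3915 = 1196 bp
  7222 − 5111 = 2111 bp
Sorted largest to smallest: 3436, 2111, 1196, 479 bp.

3436, 2111, 1196, 479 bp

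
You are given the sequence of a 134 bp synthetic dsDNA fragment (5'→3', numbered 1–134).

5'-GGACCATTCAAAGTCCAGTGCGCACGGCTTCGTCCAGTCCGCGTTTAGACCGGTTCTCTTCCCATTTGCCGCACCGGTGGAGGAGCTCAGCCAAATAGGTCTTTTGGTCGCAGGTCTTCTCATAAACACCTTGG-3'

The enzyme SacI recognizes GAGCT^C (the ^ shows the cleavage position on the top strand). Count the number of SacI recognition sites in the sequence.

GAGCTC occurs starting at position 83.
SacI cuts at 1 site.

1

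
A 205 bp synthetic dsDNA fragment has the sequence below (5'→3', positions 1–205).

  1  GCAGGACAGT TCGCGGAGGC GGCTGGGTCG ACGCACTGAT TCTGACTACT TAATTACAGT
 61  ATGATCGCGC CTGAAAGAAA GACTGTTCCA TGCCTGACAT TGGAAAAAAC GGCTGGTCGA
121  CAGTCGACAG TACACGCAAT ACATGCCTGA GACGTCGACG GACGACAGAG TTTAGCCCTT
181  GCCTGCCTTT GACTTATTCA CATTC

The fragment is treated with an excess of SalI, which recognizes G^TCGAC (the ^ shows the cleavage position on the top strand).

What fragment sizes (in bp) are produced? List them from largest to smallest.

89, 51, 31, 27, 7 bp

SalI sites (GTCGAC) start at positions 27, 116, 123, 154.
SalI cuts after the first base of each site, so after positions 27, 116, 123, 154.
Linear molecule, 4 cuts → 5 fragments:
  1–27 → 27 bp
  28–116 → 89 bp
  117–123 → 7 bp
  124–154 → 31 bp
  155–205 → 51 bp
Sorted largest to smallest: 89, 51, 31, 27, 7 bp.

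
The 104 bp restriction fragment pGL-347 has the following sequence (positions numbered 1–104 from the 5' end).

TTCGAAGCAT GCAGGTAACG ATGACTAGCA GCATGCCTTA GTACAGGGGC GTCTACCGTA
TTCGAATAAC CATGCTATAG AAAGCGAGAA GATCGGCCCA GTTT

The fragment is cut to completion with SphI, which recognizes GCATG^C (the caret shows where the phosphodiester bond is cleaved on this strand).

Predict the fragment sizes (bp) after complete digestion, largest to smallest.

69, 24, 11 bp

SphI sites (GCATGC) start at positions 7, 31.
SphI cuts after base 5 of each site (before the last base), so after positions 11, 35.
Linear molecule, 2 cuts → 3 fragments:
  1–11 → 11 bp
  12–35 → 24 bp
  36–104 → 69 bp
Sorted largest to smallest: 69, 24, 11 bp.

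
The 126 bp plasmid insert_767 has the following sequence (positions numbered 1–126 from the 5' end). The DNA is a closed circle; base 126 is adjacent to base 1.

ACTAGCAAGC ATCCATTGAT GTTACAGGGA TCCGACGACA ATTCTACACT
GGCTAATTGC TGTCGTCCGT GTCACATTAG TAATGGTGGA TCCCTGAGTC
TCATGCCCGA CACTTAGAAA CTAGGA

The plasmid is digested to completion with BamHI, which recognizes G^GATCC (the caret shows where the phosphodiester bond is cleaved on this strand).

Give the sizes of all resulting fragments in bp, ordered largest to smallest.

66, 60 bp

BamHI sites (GGATCC) start at positions 28, 88.
BamHI cuts after the first base of each site, so after positions 28, 88.
Circular molecule, 2 cuts → 2 fragments:
  29–88 → 60 bp
  89–126 then 1–28 → 38 + 28 = 66 bp
Sorted largest to smallest: 66, 60 bp.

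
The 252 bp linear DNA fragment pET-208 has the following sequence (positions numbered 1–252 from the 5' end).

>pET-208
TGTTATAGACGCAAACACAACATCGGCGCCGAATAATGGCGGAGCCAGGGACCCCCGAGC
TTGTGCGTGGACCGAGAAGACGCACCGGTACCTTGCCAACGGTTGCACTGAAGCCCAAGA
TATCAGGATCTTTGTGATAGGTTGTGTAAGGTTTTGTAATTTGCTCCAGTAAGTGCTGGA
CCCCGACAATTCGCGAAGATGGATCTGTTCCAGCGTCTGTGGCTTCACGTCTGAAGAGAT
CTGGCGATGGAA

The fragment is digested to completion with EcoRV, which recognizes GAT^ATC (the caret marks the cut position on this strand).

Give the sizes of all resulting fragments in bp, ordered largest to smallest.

131, 121 bp

The EcoRV site (GATATC) starts at position 119.
EcoRV cuts after base 3 of each site, so after position 121.
Linear molecule, 1 cut → 2 fragments:
  1–121 → 121 bp
  122–252 → 131 bp
Sorted largest to smallest: 131, 121 bp.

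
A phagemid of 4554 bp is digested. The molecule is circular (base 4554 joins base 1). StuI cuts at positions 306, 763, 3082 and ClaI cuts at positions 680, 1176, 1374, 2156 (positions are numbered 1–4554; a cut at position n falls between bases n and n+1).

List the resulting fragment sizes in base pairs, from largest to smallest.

Combined cut positions (sorted): 306, 680, 763, 1176, 1374, 2156, 3082.
Circular molecule, 7 cuts → 7 fragments:
  680 − 306 = 374 bp
  763 − 680 = 83 bp
  1176 − 763 = 413 bp
  1374 − 1176 = 198 bp
  2156 − 1374 = 782 bp
  3082 − 2156 = 926 bp
  wrap: 4554 − 3082 + 306 = 1778 bp
Sorted largest to smallest: 1778, 926, 782, 413, 374, 198, 83 bp.

1778, 926, 782, 413, 374, 198, 83 bp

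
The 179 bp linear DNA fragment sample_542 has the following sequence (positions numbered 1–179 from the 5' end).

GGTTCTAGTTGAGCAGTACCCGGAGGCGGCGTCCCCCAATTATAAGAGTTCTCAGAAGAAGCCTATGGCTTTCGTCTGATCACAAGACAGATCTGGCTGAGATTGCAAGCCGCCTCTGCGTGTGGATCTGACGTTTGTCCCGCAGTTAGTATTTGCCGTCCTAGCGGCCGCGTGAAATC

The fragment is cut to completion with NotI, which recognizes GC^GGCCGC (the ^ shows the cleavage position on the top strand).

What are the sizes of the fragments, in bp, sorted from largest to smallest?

165, 14 bp

The NotI site (GCGGCCGC) starts at position 164.
NotI cuts after base 2 of each site, so after position 165.
Linear molecule, 1 cut → 2 fragments:
  1–165 → 165 bp
  166–179 → 14 bp
Sorted largest to smallest: 165, 14 bp.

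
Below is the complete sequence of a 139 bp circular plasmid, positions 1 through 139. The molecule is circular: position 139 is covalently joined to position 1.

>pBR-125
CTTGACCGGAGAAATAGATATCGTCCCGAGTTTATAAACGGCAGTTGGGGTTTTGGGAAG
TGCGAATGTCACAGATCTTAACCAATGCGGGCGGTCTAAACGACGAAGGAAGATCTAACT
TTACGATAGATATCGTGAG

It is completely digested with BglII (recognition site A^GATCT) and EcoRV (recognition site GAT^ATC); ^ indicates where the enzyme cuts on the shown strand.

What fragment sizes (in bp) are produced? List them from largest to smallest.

54, 38, 27, 20 bp

BglII sites (AGATCT) start at positions 73, 111.
BglII cuts after the first base of each site, so after positions 73, 111.
EcoRV sites (GATATC) start at positions 17, 129.
EcoRV cuts after base 3 of each site, so after positions 19, 131.
Combined cut positions: 19, 73, 111, 131.
Circular molecule, 4 cuts → 4 fragments:
  20–73 → 54 bp
  74–111 → 38 bp
  112–131 → 20 bp
  132–139 then 1–19 → 8 + 19 = 27 bp
Sorted largest to smallest: 54, 38, 27, 20 bp.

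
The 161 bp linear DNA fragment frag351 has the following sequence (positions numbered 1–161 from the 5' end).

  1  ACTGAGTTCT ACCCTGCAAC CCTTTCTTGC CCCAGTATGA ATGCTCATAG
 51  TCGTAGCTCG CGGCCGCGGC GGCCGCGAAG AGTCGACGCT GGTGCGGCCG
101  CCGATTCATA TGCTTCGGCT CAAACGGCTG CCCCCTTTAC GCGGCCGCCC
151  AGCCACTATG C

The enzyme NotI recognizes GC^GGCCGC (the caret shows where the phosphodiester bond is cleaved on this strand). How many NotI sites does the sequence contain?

4

GCGGCCGC occurs starting at positions 60, 69, 94, 141.
NotI cuts at 4 sites.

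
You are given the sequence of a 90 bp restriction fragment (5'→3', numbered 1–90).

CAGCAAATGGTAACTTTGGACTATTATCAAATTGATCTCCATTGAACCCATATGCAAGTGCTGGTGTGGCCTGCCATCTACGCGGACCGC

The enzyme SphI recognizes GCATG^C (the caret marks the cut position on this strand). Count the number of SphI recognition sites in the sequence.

No occurrence of GCATGC is present in the sequence.
SphI does not cut: 0 sites.

0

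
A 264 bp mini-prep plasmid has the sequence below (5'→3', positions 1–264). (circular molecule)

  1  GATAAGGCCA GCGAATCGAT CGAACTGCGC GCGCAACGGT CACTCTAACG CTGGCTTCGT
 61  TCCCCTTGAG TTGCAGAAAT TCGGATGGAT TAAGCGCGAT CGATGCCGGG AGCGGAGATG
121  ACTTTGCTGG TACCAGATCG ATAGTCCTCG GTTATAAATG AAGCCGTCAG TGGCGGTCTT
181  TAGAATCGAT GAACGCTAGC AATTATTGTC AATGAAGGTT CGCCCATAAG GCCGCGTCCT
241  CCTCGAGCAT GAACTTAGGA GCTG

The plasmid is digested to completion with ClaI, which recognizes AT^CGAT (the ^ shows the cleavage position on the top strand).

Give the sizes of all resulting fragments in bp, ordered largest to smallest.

94, 84, 48, 38 bp

ClaI sites (ATCGAT) start at positions 15, 99, 137, 185.
ClaI cuts after base 2 of each site, so after positions 16, 100, 138, 186.
Circular molecule, 4 cuts → 4 fragments:
  17–100 → 84 bp
  101–138 → 38 bp
  139–186 → 48 bp
  187–264 then 1–16 → 78 + 16 = 94 bp
Sorted largest to smallest: 94, 84, 48, 38 bp.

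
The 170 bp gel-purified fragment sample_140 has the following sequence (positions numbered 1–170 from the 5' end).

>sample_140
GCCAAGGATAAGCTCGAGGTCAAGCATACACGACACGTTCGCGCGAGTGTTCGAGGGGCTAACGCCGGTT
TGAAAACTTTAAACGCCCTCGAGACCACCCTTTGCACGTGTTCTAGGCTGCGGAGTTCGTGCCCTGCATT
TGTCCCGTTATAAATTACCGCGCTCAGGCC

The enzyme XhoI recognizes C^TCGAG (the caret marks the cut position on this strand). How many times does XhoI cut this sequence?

CTCGAG occurs starting at positions 13, 88.
XhoI cuts at 2 sites.

2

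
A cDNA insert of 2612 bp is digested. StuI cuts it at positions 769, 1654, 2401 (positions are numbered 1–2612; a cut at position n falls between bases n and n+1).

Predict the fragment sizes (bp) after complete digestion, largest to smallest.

Linear molecule, 3 cuts → 4 fragments:
  769 − 0 = 769 bp
  1654 − 769 = 885 bp
  2401 − 1654 = 747 bp
  2612 − 2401 = 211 bp
Sorted largest to smallest: 885, 769, 747, 211 bp.

885, 769, 747, 211 bp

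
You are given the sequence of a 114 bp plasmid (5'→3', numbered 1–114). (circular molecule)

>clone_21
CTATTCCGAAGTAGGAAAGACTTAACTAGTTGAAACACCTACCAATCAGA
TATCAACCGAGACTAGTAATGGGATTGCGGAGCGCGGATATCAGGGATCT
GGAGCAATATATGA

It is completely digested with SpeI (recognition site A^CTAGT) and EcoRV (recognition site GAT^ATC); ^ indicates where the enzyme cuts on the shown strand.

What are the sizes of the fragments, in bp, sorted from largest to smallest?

SpeI sites (ACTAGT) start at positions 25, 62.
SpeI cuts after the first base of each site, so after positions 25, 62.
EcoRV sites (GATATC) start at positions 49, 87.
EcoRV cuts after base 3 of each site, so after positions 51, 89.
Combined cut positions: 25, 51, 62, 89.
Circular molecule, 4 cuts → 4 fragments:
  26–51 → 26 bp
  52–62 → 11 bp
  63–89 → 27 bp
  90–114 then 1–25 → 25 + 25 = 50 bp
Sorted largest to smallest: 50, 27, 26, 11 bp.

50, 27, 26, 11 bp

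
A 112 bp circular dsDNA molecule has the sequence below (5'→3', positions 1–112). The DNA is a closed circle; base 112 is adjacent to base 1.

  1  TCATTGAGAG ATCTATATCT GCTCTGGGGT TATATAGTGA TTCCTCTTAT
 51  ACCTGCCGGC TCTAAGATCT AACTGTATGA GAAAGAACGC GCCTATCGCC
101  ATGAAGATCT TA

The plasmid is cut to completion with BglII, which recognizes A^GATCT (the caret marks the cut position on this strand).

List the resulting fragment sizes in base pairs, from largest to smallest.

BglII sites (AGATCT) start at positions 9, 65, 105.
BglII cuts after the first base of each site, so after positions 9, 65, 105.
Circular molecule, 3 cuts → 3 fragments:
  10–65 → 56 bp
  66–105 → 40 bp
  106–112 then 1–9 → 7 + 9 = 16 bp
Sorted largest to smallest: 56, 40, 16 bp.

56, 40, 16 bp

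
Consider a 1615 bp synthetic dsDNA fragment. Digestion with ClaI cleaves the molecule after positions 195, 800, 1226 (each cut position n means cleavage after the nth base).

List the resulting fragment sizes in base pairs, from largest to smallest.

605, 426, 389, 195 bp

Linear molecule, 3 cuts → 4 fragments:
  195 − 0 = 195 bp
  800 − 195 = 605 bp
  1226 − 800 = 426 bp
  1615 − 1226 = 389 bp
Sorted largest to smallest: 605, 426, 389, 195 bp.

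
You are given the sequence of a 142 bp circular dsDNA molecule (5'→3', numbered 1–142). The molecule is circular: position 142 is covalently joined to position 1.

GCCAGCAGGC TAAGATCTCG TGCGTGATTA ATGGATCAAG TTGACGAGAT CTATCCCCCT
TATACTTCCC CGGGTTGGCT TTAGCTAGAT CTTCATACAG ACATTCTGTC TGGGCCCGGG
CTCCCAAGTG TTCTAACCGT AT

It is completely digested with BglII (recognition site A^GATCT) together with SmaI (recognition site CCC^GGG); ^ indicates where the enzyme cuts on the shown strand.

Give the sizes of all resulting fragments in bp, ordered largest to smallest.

BglII sites (AGATCT) start at positions 13, 47, 87.
BglII cuts after the first base of each site, so after positions 13, 47, 87.
SmaI sites (CCCGGG) start at positions 69, 115.
SmaI cuts after base 3 of each site, so after positions 71, 117.
Combined cut positions: 13, 47, 71, 87, 117.
Circular molecule, 5 cuts → 5 fragments:
  14–47 → 34 bp
  48–71 → 24 bp
  72–87 → 16 bp
  88–117 → 30 bp
  118–142 then 1–13 → 25 + 13 = 38 bp
Sorted largest to smallest: 38, 34, 30, 24, 16 bp.

38, 34, 30, 24, 16 bp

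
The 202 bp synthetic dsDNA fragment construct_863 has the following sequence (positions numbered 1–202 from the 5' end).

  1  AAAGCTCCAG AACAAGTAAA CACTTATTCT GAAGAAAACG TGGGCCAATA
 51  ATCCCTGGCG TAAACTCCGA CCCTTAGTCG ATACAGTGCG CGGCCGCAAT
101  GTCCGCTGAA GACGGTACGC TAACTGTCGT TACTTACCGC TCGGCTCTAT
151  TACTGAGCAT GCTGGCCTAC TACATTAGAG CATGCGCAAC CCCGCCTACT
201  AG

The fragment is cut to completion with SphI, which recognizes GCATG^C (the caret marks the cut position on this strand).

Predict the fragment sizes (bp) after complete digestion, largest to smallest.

161, 23, 18 bp

SphI sites (GCATGC) start at positions 157, 180.
SphI cuts after base 5 of each site (before the last base), so after positions 161, 184.
Linear molecule, 2 cuts → 3 fragments:
  1–161 → 161 bp
  162–184 → 23 bp
  185–202 → 18 bp
Sorted largest to smallest: 161, 23, 18 bp.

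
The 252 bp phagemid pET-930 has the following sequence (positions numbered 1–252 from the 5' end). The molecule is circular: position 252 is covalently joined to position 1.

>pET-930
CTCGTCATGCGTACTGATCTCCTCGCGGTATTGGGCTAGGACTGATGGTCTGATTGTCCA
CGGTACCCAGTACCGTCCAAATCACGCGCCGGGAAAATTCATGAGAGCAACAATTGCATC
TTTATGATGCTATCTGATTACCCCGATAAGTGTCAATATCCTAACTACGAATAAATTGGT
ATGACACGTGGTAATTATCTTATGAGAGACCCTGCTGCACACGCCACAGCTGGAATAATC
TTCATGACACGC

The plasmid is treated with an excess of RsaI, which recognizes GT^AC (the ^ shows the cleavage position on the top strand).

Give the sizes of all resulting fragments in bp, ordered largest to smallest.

RsaI sites (GTAC) start at positions 11, 63, 70.
RsaI cuts after base 2 of each site, so after positions 12, 64, 71.
Circular molecule, 3 cuts → 3 fragments:
  13–64 → 52 bp
  65–71 → 7 bp
  72–252 then 1–12 → 181 + 12 = 193 bp
Sorted largest to smallest: 193, 52, 7 bp.

193, 52, 7 bp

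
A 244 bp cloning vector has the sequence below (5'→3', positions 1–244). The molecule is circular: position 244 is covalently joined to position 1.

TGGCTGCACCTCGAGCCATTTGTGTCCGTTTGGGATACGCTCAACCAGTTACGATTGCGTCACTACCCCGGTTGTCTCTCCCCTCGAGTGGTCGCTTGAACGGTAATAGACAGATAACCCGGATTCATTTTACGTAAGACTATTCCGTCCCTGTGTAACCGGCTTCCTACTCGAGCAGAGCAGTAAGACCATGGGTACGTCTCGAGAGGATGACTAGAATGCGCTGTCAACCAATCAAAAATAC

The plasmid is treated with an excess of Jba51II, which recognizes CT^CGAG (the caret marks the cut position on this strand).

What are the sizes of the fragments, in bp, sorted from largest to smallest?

Jba51II sites (CTCGAG) start at positions 10, 83, 170, 201.
Jba51II cuts after base 2 of each site, so after positions 11, 84, 171, 202.
Circular molecule, 4 cuts → 4 fragments:
  12–84 → 73 bp
  85–171 → 87 bp
  172–202 → 31 bp
  203–244 then 1–11 → 42 + 11 = 53 bp
Sorted largest to smallest: 87, 73, 53, 31 bp.

87, 73, 53, 31 bp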